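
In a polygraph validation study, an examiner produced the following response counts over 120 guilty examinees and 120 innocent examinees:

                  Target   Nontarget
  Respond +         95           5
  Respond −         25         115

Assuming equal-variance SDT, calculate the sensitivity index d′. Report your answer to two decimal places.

d′ = 2.54

H = 95/120 = 0.7917
FA = 5/120 = 0.0417
Φ⁻¹(0.7917) = 0.8123, Φ⁻¹(0.0417) = -1.7313
d' = z(H) − z(FA) = 0.8123 − (-1.7313) = 2.5436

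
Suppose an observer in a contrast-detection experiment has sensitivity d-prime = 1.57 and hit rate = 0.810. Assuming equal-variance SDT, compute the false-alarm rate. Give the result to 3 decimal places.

false-alarm rate = 0.244

z(hit rate) = z(0.810) = 0.8779
z(FA) = z(H) − d' = 0.8779 − 1.57 = -0.6921
false-alarm rate = Φ(-0.6921) = 0.2444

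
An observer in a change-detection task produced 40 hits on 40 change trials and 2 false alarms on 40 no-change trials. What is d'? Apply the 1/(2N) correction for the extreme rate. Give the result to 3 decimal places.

The hit rate is 40/40 = 1, so apply the 1/(2N) correction: H → 1 − 1/(2·40) = 0.98750.
z(H) = z(0.98750) = 2.2414
z(FA) = z(0.05000) = -1.6449
d' = 2.2414 − (-1.6449) = 3.8863

d' = 3.886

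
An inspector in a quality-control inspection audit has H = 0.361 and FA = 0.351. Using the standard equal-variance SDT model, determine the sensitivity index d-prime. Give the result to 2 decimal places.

Φ⁻¹(0.361) = -0.3558, Φ⁻¹(0.351) = -0.3826
d' = z(H) − z(FA) = -0.3558 − (-0.3826) = 0.0268

d-prime = 0.03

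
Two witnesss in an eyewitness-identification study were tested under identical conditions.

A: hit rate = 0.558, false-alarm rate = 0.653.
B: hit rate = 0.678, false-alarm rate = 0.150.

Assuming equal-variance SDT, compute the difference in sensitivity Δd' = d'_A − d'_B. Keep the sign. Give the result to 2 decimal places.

Δd' = -1.75

A: z(0.558) = 0.146, z(0.653) = 0.393, d' = -0.247
B: z(0.678) = 0.462, z(0.150) = -1.036, d' = 1.498
Δd' = d'_A − d'_B = -0.247 − 1.498 = -1.745
B has the higher sensitivity.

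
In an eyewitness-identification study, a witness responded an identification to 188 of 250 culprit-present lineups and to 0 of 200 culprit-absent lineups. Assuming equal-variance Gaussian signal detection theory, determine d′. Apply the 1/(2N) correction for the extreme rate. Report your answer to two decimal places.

d′ = 3.49

The false-alarm rate is 0/200 = 0, so apply the 1/(2N) correction: FA → 1/(2·200) = 0.00250.
z(H) = z(0.75200) = 0.681
z(FA) = z(0.00250) = -2.807
d' = 0.681 − (-2.807) = 3.488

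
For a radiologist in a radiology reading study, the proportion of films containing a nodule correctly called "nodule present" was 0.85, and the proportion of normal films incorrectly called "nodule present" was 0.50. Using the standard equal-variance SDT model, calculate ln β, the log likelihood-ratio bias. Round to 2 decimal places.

ln β = -0.54

z(H) = 1.036
z(FA) = 0.000
ln β = −½·[z(H)² − z(FA)²] = −0.5 × (1.073 − 0.000) = -0.5365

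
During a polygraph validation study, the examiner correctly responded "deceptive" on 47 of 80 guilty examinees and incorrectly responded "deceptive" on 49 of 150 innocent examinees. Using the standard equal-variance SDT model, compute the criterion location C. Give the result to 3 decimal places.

C = 0.114

H = 47/80 = 0.5875
FA = 49/150 = 0.3267
Φ⁻¹(H) = Φ⁻¹(0.5875) = 0.2211
Φ⁻¹(FA) = Φ⁻¹(0.3267) = -0.4490
c = −½·[z(H) + z(FA)] = −0.5 × (0.2211 + (-0.4490)) = 0.11395
c > 0: the examiner has a conservative response bias.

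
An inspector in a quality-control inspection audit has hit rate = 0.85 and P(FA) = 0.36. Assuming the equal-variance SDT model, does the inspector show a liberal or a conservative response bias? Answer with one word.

liberal

z(H) = 1.036, z(FA) = -0.358
c = −½·(z(H) + z(FA)) = -0.339
c < 0 → liberal criterion (biased toward responding “yes”).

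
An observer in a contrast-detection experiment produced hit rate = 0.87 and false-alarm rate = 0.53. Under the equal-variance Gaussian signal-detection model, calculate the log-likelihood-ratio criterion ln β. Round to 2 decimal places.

z(H) = 1.126
z(FA) = 0.075
ln β = −½·[z(H)² − z(FA)²] = −0.5 × (1.268 − 0.006) = -0.631

ln β = -0.63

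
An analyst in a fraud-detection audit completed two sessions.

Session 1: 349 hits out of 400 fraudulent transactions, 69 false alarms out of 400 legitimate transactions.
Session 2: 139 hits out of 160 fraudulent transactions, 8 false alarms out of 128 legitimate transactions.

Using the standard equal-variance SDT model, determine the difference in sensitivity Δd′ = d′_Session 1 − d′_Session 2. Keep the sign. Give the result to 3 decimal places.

Δd′ = -0.572

Session 1: z(0.8725) = 1.1383, z(0.1725) = -0.9443, d' = 2.0826
Session 2: z(0.8688) = 1.1207, z(0.0625) = -1.5341, d' = 2.6548
Δd' = d'_Session 1 − d'_Session 2 = 2.0826 − 2.6548 = -0.5722
Session 2 has the higher sensitivity.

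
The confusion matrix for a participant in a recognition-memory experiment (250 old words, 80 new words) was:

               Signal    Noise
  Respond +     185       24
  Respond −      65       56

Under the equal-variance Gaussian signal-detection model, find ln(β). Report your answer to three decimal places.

H = 185/250 = 0.7400
FA = 24/80 = 0.3000
Φ⁻¹(H) = Φ⁻¹(0.7400) = 0.6433
Φ⁻¹(FA) = Φ⁻¹(0.3000) = -0.5244
ln β = −½·[z(H)² − z(FA)²] = −0.5 × (0.4138 − 0.2750) = -0.0694

ln β = -0.069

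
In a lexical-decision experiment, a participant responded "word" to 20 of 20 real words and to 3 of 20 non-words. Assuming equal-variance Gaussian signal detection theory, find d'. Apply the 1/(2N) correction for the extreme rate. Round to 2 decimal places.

The hit rate is 20/20 = 1, so apply the 1/(2N) correction: H → 1 − 1/(2·20) = 0.97500.
z(H) = z(0.97500) = 1.960
z(FA) = z(0.15000) = -1.036
d' = 1.960 − (-1.036) = 2.996

d' = 3.00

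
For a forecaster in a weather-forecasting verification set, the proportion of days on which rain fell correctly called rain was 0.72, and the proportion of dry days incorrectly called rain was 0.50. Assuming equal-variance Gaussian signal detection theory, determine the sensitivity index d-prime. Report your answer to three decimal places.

Φ⁻¹(H) = 0.5828
Φ⁻¹(FA) = 0.0000
d' = z(H) − z(FA) = 0.5828 − 0.0000 = 0.5828

d-prime = 0.583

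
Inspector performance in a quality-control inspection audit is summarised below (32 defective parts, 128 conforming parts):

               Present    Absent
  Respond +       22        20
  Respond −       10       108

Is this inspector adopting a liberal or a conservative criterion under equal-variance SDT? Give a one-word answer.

z(H) = 0.489, z(FA) = -1.010
c = −½·(z(H) + z(FA)) = 0.2605
c > 0 → conservative criterion (biased toward responding “no”).

conservative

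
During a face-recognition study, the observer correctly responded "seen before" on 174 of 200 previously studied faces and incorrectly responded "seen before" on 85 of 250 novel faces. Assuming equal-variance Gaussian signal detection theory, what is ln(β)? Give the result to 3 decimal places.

H = 174/200 = 0.8700
FA = 85/250 = 0.3400
Φ⁻¹(H) = Φ⁻¹(0.8700) = 1.1264
Φ⁻¹(FA) = Φ⁻¹(0.3400) = -0.4125
ln β = −½·[z(H)² − z(FA)²] = −0.5 × (1.2688 − 0.1702) = -0.5493

ln β = -0.549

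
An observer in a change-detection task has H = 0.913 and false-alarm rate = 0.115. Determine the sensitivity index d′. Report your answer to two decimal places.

d′ = 2.56

z(H) = z(0.913) = 1.3595
z(FA) = z(0.115) = -1.2004
d' = z(H) − z(FA) = 1.3595 − (-1.2004) = 2.5599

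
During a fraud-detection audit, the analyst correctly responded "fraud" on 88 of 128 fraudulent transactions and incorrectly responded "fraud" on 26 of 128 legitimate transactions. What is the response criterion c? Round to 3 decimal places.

H = 88/128 = 0.6875
FA = 26/128 = 0.2031
z(H) = 0.4888
z(FA) = -0.8306
c = −½·[z(H) + z(FA)] = −0.5 × (0.4888 + (-0.8306)) = 0.1709
c > 0: the analyst has a conservative response bias.

c = 0.171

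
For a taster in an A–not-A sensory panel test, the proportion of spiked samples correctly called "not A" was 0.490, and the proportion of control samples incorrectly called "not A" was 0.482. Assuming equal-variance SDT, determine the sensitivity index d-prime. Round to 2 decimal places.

d-prime = 0.02

z(H) = z(0.490) = -0.0251
z(FA) = z(0.482) = -0.0451
d' = z(H) − z(FA) = -0.0251 − (-0.0451) = 0.0200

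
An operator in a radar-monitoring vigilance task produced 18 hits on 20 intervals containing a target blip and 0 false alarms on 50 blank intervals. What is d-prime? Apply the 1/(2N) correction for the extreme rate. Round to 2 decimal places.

The false-alarm rate is 0/50 = 0, so apply the 1/(2N) correction: FA → 1/(2·50) = 0.01000.
z(H) = z(0.90000) = 1.282
z(FA) = z(0.01000) = -2.326
d' = 1.282 − (-2.326) = 3.608

d-prime = 3.61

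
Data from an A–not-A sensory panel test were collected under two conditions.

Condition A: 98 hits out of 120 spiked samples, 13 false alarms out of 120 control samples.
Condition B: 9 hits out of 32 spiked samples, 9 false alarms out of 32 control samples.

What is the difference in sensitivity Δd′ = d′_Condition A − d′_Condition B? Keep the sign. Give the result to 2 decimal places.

Δd′ = 2.14

Condition A: z(0.8167) = 0.903, z(0.1083) = -1.236, d' = 2.139
Condition B: z(0.2812) = -0.579, z(0.2812) = -0.579, d' = 0.000
Δd' = d'_Condition A − d'_Condition B = 2.139 − 0.000 = 2.139
Condition A has the higher sensitivity.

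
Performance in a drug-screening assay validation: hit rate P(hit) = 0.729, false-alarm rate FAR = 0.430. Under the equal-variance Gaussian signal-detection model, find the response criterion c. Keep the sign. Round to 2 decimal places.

c = -0.22

Φ⁻¹(0.729) = 0.610, Φ⁻¹(0.430) = -0.176
c = −½·[z(H) + z(FA)] = −0.5 × (0.610 + (-0.176)) = -0.217
c < 0: the assay has a liberal response bias.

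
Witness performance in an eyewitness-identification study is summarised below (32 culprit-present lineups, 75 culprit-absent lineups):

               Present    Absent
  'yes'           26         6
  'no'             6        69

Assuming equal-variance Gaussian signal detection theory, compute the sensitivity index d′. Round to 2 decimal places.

H = 26/32 = 0.8125
FA = 6/75 = 0.0800
z(H) = z(0.8125) = 0.887
z(FA) = z(0.0800) = -1.405
d' = z(H) − z(FA) = 0.887 − (-1.405) = 2.292

d′ = 2.29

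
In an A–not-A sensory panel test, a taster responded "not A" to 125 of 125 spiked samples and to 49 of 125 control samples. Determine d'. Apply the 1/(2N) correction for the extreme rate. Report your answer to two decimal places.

d' = 2.93

The hit rate is 125/125 = 1, so apply the 1/(2N) correction: H → 1 − 1/(2·125) = 0.99600.
z(H) = z(0.99600) = 2.652
z(FA) = z(0.39200) = -0.274
d' = 2.652 − (-0.274) = 2.926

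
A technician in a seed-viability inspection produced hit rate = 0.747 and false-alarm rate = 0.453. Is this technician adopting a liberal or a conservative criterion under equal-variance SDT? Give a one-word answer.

z(H) = 0.665, z(FA) = -0.118
c = −½·(z(H) + z(FA)) = -0.2735
c < 0 → liberal criterion (biased toward responding “yes”).

liberal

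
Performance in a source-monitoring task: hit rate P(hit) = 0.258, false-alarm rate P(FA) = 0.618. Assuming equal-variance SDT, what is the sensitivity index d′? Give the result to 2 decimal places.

Φ⁻¹(0.258) = -0.650, Φ⁻¹(0.618) = 0.300
d' = z(H) − z(FA) = -0.650 − 0.300 = -0.950

d′ = -0.95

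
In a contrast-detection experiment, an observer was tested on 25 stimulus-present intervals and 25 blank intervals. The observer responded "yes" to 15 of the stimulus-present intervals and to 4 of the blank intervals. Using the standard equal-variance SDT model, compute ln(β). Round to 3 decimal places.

H = 15/25 = 0.6000
FA = 4/25 = 0.1600
Φ⁻¹(H) = Φ⁻¹(0.6000) = 0.2533
Φ⁻¹(FA) = Φ⁻¹(0.1600) = -0.9945
ln β = −½·[z(H)² − z(FA)²] = −0.5 × (0.0642 − 0.9890) = 0.4624

ln β = 0.462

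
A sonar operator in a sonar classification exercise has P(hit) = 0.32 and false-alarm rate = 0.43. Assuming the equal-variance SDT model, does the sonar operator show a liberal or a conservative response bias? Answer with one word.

conservative

z(H) = -0.468, z(FA) = -0.176
c = −½·(z(H) + z(FA)) = 0.322
c > 0 → conservative criterion (biased toward responding “no”).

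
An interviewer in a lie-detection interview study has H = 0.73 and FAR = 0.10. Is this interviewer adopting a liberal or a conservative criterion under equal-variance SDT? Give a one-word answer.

z(H) = 0.613, z(FA) = -1.282
c = −½·(z(H) + z(FA)) = 0.3345
c > 0 → conservative criterion (biased toward responding “no”).

conservative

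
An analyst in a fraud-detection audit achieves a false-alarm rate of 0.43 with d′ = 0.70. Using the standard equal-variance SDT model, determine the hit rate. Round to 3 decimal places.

z(false-alarm rate) = z(0.43) = -0.1764
z(H) = z(FA) + d' = -0.1764 + 0.70 = 0.5236
hit rate = Φ(0.5236) = 0.6997

hit rate = 0.700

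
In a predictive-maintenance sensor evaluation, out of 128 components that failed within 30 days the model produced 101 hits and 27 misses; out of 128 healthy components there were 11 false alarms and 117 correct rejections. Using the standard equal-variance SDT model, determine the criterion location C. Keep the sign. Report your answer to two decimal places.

C = 0.28

H = 101/128 = 0.7891
FA = 11/128 = 0.0859
z(H) = 0.8033
z(FA) = -1.3664
c = −½·[z(H) + z(FA)] = −0.5 × (0.8033 + (-1.3664)) = 0.28155
c > 0: the model has a conservative response bias.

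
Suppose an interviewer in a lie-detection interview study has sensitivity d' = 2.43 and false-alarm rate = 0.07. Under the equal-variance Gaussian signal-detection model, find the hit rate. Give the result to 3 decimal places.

hit rate = 0.830

z(false-alarm rate) = z(0.07) = -1.4758
z(H) = z(FA) + d' = -1.4758 + 2.43 = 0.9542
hit rate = Φ(0.9542) = 0.8300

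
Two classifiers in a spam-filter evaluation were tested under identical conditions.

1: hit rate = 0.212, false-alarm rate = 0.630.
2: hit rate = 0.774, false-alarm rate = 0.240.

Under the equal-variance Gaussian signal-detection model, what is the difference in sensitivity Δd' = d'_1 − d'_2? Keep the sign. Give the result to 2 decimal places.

Δd' = -2.59

1: z(0.212) = -0.800, z(0.630) = 0.332, d' = -1.132
2: z(0.774) = 0.752, z(0.240) = -0.706, d' = 1.458
Δd' = d'_1 − d'_2 = -1.132 − 1.458 = -2.590
2 has the higher sensitivity.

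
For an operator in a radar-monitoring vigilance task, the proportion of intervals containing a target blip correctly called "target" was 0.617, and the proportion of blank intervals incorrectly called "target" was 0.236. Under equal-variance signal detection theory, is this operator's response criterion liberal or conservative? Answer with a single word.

conservative

z(H) = 0.298, z(FA) = -0.719
c = −½·(z(H) + z(FA)) = 0.2105
c > 0 → conservative criterion (biased toward responding “no”).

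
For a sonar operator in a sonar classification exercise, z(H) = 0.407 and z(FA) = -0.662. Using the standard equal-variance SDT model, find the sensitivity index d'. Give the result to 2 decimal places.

d' = 1.07

d' = z(H) − z(FA) = 0.407 − (-0.662) = 1.069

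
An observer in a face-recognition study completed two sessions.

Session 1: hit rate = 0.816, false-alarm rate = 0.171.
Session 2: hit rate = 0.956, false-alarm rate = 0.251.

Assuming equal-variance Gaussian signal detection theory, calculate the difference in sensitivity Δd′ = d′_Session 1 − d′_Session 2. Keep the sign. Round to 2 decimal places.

Session 1: z(0.816) = 0.900, z(0.171) = -0.950, d' = 1.850
Session 2: z(0.956) = 1.706, z(0.251) = -0.671, d' = 2.377
Δd' = d'_Session 1 − d'_Session 2 = 1.850 − 2.377 = -0.527
Session 2 has the higher sensitivity.

Δd′ = -0.53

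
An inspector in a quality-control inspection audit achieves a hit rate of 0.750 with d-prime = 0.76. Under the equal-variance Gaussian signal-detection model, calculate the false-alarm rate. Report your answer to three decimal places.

z(hit rate) = z(0.750) = 0.6745
z(FA) = z(H) − d' = 0.6745 − 0.76 = -0.0855
false-alarm rate = Φ(-0.0855) = 0.4659

false-alarm rate = 0.466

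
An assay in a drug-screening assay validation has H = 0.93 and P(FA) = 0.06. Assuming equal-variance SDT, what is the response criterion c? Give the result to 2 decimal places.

Φ⁻¹(0.93) = 1.4758, Φ⁻¹(0.06) = -1.5548
c = −½·[z(H) + z(FA)] = −0.5 × (1.4758 + (-1.5548)) = 0.0395

c = 0.04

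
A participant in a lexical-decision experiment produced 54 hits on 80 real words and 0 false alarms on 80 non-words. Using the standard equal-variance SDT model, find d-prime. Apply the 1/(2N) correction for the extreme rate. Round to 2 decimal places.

The false-alarm rate is 0/80 = 0, so apply the 1/(2N) correction: FA → 1/(2·80) = 0.00625.
z(H) = z(0.67500) = 0.454
z(FA) = z(0.00625) = -2.498
d' = 0.454 − (-2.498) = 2.952

d-prime = 2.95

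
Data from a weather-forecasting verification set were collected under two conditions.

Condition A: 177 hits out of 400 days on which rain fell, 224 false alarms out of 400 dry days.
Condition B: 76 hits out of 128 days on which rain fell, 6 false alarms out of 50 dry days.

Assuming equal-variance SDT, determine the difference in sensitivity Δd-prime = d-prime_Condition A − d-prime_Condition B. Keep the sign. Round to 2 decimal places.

Δd-prime = -1.71

Condition A: z(0.4425) = -0.145, z(0.5600) = 0.151, d' = -0.296
Condition B: z(0.5938) = 0.237, z(0.1200) = -1.175, d' = 1.412
Δd' = d'_Condition A − d'_Condition B = -0.296 − 1.412 = -1.708
Condition B has the higher sensitivity.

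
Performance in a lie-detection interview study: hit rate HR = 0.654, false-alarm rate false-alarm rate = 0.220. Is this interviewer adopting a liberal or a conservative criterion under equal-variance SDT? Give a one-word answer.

conservative

z(H) = 0.396, z(FA) = -0.772
c = −½·(z(H) + z(FA)) = 0.188
c > 0 → conservative criterion (biased toward responding “no”).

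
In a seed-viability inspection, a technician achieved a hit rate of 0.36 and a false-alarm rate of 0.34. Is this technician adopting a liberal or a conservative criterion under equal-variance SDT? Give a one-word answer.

z(H) = -0.358, z(FA) = -0.412
c = −½·(z(H) + z(FA)) = 0.385
c > 0 → conservative criterion (biased toward responding “no”).

conservative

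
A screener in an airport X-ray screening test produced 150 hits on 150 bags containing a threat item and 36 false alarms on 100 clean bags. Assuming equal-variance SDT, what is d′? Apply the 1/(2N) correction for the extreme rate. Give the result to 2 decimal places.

The hit rate is 150/150 = 1, so apply the 1/(2N) correction: H → 1 − 1/(2·150) = 0.99667.
z(H) = z(0.99667) = 2.713
z(FA) = z(0.36000) = -0.358
d' = 2.713 − (-0.358) = 3.071

d′ = 3.07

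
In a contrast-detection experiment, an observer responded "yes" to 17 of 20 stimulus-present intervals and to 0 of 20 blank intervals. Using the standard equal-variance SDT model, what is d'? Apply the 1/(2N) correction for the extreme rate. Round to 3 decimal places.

d' = 2.996

The false-alarm rate is 0/20 = 0, so apply the 1/(2N) correction: FA → 1/(2·20) = 0.02500.
z(H) = z(0.85000) = 1.0364
z(FA) = z(0.02500) = -1.9600
d' = 1.0364 − (-1.9600) = 2.9964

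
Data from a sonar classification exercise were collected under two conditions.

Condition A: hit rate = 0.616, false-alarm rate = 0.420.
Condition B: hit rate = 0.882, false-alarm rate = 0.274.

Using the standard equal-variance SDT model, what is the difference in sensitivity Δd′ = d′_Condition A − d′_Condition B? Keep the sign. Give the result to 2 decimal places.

Δd′ = -1.29

Condition A: z(0.616) = 0.295, z(0.420) = -0.202, d' = 0.497
Condition B: z(0.882) = 1.185, z(0.274) = -0.601, d' = 1.786
Δd' = d'_Condition A − d'_Condition B = 0.497 − 1.786 = -1.289
Condition B has the higher sensitivity.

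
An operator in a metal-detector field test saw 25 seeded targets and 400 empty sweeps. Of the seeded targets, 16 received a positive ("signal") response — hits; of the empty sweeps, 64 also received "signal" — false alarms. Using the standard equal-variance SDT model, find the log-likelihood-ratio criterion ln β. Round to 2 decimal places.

H = 16/25 = 0.6400
FA = 64/400 = 0.1600
z(H) = 0.358
z(FA) = -0.994
ln β = −½·[z(H)² − z(FA)²] = −0.5 × (0.128 − 0.988) = 0.430

ln β = 0.43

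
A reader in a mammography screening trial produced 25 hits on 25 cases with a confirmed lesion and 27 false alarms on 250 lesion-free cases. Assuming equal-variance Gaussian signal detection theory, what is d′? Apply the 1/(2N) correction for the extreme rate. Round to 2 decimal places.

d′ = 3.29

The hit rate is 25/25 = 1, so apply the 1/(2N) correction: H → 1 − 1/(2·25) = 0.98000.
z(H) = z(0.98000) = 2.054
z(FA) = z(0.10800) = -1.237
d' = 2.054 − (-1.237) = 3.291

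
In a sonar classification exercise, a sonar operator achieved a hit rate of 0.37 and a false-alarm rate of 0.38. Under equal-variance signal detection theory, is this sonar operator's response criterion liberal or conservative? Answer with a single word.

z(H) = -0.332, z(FA) = -0.305
c = −½·(z(H) + z(FA)) = 0.3185
c > 0 → conservative criterion (biased toward responding “no”).

conservative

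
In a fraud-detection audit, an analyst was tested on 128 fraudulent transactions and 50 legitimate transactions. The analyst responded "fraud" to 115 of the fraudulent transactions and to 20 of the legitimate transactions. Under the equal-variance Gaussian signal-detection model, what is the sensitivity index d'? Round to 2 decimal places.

d' = 1.53

H = 115/128 = 0.8984
FA = 20/50 = 0.4000
z(H) = z(0.8984) = 1.2725
z(FA) = z(0.4000) = -0.2533
d' = z(H) − z(FA) = 1.2725 − (-0.2533) = 1.5258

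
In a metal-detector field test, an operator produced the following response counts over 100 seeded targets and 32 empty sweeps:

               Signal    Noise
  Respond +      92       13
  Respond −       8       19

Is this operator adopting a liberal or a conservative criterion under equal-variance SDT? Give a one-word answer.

z(H) = 1.405, z(FA) = -0.237
c = −½·(z(H) + z(FA)) = -0.584
c < 0 → liberal criterion (biased toward responding “yes”).

liberal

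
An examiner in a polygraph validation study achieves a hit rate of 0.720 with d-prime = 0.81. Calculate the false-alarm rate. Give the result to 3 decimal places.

z(hit rate) = z(0.720) = 0.5828
z(FA) = z(H) − d' = 0.5828 − 0.81 = -0.2272
false-alarm rate = Φ(-0.2272) = 0.4101

false-alarm rate = 0.410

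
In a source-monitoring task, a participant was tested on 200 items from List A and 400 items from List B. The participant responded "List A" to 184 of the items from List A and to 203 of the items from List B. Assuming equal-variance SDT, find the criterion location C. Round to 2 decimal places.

H = 184/200 = 0.9200
FA = 203/400 = 0.5075
Φ⁻¹(H) = 1.4051
Φ⁻¹(FA) = 0.0188
c = −½·[z(H) + z(FA)] = −0.5 × (1.4051 + 0.0188) = -0.71195
c < 0: the participant has a liberal response bias.

C = -0.71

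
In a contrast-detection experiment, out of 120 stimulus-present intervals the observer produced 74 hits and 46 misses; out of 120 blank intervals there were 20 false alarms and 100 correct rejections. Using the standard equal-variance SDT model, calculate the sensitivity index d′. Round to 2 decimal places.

H = 74/120 = 0.6167
FA = 20/120 = 0.1667
Φ⁻¹(0.6167) = 0.297, Φ⁻¹(0.1667) = -0.967
d' = z(H) − z(FA) = 0.297 − (-0.967) = 1.264

d′ = 1.26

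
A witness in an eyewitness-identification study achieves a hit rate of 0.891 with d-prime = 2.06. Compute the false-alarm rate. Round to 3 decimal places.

z(hit rate) = z(0.891) = 1.2319
z(FA) = z(H) − d' = 1.2319 − 2.06 = -0.8281
false-alarm rate = Φ(-0.8281) = 0.2038

false-alarm rate = 0.204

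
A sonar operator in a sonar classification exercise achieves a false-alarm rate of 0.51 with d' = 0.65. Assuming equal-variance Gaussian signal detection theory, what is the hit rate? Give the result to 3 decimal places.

z(false-alarm rate) = z(0.51) = 0.0251
z(H) = z(FA) + d' = 0.0251 + 0.65 = 0.6751
hit rate = Φ(0.6751) = 0.7502

hit rate = 0.750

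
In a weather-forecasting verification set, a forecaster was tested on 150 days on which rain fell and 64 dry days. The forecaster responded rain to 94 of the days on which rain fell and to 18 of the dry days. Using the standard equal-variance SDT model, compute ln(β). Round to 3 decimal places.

H = 94/150 = 0.6267
FA = 18/64 = 0.2812
Φ⁻¹(0.6267) = 0.3231, Φ⁻¹(0.2812) = -0.5793
ln β = −½·[z(H)² − z(FA)²] = −0.5 × (0.1044 − 0.3356) = 0.1156

ln β = 0.116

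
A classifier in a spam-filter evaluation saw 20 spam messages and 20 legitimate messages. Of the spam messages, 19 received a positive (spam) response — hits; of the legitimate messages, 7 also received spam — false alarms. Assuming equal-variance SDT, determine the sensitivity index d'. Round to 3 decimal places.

d' = 2.030

H = 19/20 = 0.9500
FA = 7/20 = 0.3500
Φ⁻¹(H) = Φ⁻¹(0.9500) = 1.6449
Φ⁻¹(FA) = Φ⁻¹(0.3500) = -0.3853
d' = z(H) − z(FA) = 1.6449 − (-0.3853) = 2.0302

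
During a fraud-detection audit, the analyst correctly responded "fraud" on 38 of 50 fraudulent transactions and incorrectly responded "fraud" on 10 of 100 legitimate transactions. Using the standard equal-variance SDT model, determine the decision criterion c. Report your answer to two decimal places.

H = 38/50 = 0.7600
FA = 10/100 = 0.1000
Φ⁻¹(H) = Φ⁻¹(0.7600) = 0.7063
Φ⁻¹(FA) = Φ⁻¹(0.1000) = -1.2816
c = −½·[z(H) + z(FA)] = −0.5 × (0.7063 + (-1.2816)) = 0.28765

c = 0.29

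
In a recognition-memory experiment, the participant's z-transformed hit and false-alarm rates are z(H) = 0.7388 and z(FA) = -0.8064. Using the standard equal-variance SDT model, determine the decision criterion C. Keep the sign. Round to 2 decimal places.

C = 0.03

c = −½·[z(H) + z(FA)] = −½·(0.7388 + (-0.8064)) = 0.0338
c > 0: the participant has a conservative response bias.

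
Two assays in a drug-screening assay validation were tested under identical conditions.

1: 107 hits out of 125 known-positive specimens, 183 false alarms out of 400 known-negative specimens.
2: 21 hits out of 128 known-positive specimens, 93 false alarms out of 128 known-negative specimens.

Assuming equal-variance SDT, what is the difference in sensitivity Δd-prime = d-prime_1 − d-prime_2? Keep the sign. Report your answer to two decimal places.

Δd-prime = 2.75

1: z(0.8560) = 1.063, z(0.4575) = -0.107, d' = 1.170
2: z(0.1641) = -0.978, z(0.7266) = 0.603, d' = -1.581
Δd' = d'_1 − d'_2 = 1.170 − (-1.581) = 2.751
1 has the higher sensitivity.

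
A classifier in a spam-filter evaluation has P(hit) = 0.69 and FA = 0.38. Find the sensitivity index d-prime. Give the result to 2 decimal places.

Φ⁻¹(0.69) = 0.4959, Φ⁻¹(0.38) = -0.3055
d' = z(H) − z(FA) = 0.4959 − (-0.3055) = 0.8014

d-prime = 0.80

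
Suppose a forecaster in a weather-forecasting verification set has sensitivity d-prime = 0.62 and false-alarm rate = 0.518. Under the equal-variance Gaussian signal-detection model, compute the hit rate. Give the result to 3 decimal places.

z(false-alarm rate) = z(0.518) = 0.0451
z(H) = z(FA) + d' = 0.0451 + 0.62 = 0.6651
hit rate = Φ(0.6651) = 0.7470

hit rate = 0.747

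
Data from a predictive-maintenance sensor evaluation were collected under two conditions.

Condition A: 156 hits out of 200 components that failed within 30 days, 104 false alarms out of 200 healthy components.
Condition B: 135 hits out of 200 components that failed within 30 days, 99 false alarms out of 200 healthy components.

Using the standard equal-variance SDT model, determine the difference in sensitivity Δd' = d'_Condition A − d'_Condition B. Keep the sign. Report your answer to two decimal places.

Condition A: z(0.7800) = 0.772, z(0.5200) = 0.050, d' = 0.722
Condition B: z(0.6750) = 0.454, z(0.4950) = -0.013, d' = 0.467
Δd' = d'_Condition A − d'_Condition B = 0.722 − 0.467 = 0.255
Condition A has the higher sensitivity.

Δd' = 0.26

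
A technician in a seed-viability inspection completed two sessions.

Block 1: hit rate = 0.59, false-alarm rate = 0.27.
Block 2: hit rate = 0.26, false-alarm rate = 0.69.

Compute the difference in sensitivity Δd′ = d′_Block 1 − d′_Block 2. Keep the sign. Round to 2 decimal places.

Δd′ = 1.98

Block 1: z(0.59) = 0.228, z(0.27) = -0.613, d' = 0.841
Block 2: z(0.26) = -0.643, z(0.69) = 0.496, d' = -1.139
Δd' = d'_Block 1 − d'_Block 2 = 0.841 − (-1.139) = 1.980
Block 1 has the higher sensitivity.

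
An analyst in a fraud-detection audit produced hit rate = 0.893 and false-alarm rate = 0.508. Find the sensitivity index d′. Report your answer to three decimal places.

d′ = 1.223

Φ⁻¹(0.893) = 1.2426, Φ⁻¹(0.508) = 0.0201
d' = z(H) − z(FA) = 1.2426 − 0.0201 = 1.2225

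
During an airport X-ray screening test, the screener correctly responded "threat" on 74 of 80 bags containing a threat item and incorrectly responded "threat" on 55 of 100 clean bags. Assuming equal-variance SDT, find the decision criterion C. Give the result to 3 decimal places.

C = -0.783

H = 74/80 = 0.9250
FA = 55/100 = 0.5500
Φ⁻¹(H) = Φ⁻¹(0.9250) = 1.4395
Φ⁻¹(FA) = Φ⁻¹(0.5500) = 0.1257
c = −½·[z(H) + z(FA)] = −0.5 × (1.4395 + 0.1257) = -0.7826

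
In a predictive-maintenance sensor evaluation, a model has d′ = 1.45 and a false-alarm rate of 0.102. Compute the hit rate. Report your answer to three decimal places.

hit rate = 0.571

z(false-alarm rate) = z(0.102) = -1.2702
z(H) = z(FA) + d' = -1.2702 + 1.45 = 0.1798
hit rate = Φ(0.1798) = 0.5713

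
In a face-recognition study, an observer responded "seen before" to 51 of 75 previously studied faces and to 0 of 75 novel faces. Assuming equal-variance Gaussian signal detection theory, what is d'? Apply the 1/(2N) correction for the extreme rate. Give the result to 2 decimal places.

The false-alarm rate is 0/75 = 0, so apply the 1/(2N) correction: FA → 1/(2·75) = 0.00667.
z(H) = z(0.68000) = 0.468
z(FA) = z(0.00667) = -2.475
d' = 0.468 − (-2.475) = 2.943

d' = 2.94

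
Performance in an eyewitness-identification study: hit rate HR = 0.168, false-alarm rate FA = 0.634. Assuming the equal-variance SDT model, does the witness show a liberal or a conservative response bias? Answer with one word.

z(H) = -0.962, z(FA) = 0.342
c = −½·(z(H) + z(FA)) = 0.310
c > 0 → conservative criterion (biased toward responding “no”).

conservative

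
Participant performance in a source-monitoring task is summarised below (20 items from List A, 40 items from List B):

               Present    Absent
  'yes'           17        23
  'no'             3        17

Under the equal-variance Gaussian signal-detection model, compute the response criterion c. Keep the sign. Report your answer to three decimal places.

H = 17/20 = 0.8500
FA = 23/40 = 0.5750
z(H) = z(0.8500) = 1.0364
z(FA) = z(0.5750) = 0.1891
c = −½·[z(H) + z(FA)] = −0.5 × (1.0364 + 0.1891) = -0.61275
c < 0: the participant has a liberal response bias.

c = -0.613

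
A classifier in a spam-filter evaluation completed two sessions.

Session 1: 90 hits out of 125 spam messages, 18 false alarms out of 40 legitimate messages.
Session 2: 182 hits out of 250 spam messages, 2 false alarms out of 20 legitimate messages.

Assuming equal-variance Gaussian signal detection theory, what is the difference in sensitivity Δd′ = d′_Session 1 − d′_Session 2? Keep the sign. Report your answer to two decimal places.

Δd′ = -1.18

Session 1: z(0.7200) = 0.583, z(0.4500) = -0.126, d' = 0.709
Session 2: z(0.7280) = 0.607, z(0.1000) = -1.282, d' = 1.889
Δd' = d'_Session 1 − d'_Session 2 = 0.709 − 1.889 = -1.180
Session 2 has the higher sensitivity.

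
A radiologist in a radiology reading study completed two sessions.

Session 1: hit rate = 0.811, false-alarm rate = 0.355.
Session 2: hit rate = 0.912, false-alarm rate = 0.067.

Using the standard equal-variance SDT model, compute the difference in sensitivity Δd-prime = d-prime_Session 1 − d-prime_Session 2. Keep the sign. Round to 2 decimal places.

Δd-prime = -1.60

Session 1: z(0.811) = 0.882, z(0.355) = -0.372, d' = 1.254
Session 2: z(0.912) = 1.353, z(0.067) = -1.499, d' = 2.852
Δd' = d'_Session 1 − d'_Session 2 = 1.254 − 2.852 = -1.598
Session 2 has the higher sensitivity.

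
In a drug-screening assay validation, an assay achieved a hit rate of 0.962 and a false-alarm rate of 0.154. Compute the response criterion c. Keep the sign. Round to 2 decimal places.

c = -0.38

z(0.962) = 1.7744, z(0.154) = -1.0194
c = −½·[z(H) + z(FA)] = −0.5 × (1.7744 + (-1.0194)) = -0.3775
c < 0: the assay has a liberal response bias.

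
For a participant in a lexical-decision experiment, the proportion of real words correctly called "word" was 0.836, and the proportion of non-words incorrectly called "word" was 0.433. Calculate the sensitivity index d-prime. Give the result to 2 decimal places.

d-prime = 1.15

z(H) = z(0.836) = 0.978
z(FA) = z(0.433) = -0.169
d' = z(H) − z(FA) = 0.978 − (-0.169) = 1.147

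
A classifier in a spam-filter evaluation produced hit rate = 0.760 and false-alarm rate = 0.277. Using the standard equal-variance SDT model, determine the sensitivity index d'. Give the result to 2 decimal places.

z(H) = z(0.760) = 0.706
z(FA) = z(0.277) = -0.592
d' = z(H) − z(FA) = 0.706 − (-0.592) = 1.298

d' = 1.30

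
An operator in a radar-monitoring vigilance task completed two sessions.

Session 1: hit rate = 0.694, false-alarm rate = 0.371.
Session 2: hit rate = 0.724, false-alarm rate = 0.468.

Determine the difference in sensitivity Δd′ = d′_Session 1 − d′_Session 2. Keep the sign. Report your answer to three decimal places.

Session 1: z(0.694) = 0.5072, z(0.371) = -0.3292, d' = 0.8364
Session 2: z(0.724) = 0.5948, z(0.468) = -0.0803, d' = 0.6751
Δd' = d'_Session 1 − d'_Session 2 = 0.8364 − 0.6751 = 0.1613
Session 1 has the higher sensitivity.

Δd′ = 0.161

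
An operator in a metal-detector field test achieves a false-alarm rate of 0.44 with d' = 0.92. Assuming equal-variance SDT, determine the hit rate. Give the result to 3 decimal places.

z(false-alarm rate) = z(0.44) = -0.1510
z(H) = z(FA) + d' = -0.1510 + 0.92 = 0.7690
hit rate = Φ(0.7690) = 0.7791

hit rate = 0.779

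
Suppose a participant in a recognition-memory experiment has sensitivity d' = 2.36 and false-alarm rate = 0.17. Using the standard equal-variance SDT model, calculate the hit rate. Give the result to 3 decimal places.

hit rate = 0.920

z(false-alarm rate) = z(0.17) = -0.9542
z(H) = z(FA) + d' = -0.9542 + 2.36 = 1.4058
hit rate = Φ(1.4058) = 0.9201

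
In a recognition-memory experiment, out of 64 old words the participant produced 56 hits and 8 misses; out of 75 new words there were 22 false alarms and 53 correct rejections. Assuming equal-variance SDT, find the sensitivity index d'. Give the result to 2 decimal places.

H = 56/64 = 0.8750
FA = 22/75 = 0.2933
z(0.8750) = 1.150, z(0.2933) = -0.544
d' = z(H) − z(FA) = 1.150 − (-0.544) = 1.694

d' = 1.69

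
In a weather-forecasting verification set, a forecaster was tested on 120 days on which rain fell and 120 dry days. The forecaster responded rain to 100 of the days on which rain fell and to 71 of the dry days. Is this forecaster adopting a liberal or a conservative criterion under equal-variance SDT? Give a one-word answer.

z(H) = 0.967, z(FA) = 0.232
c = −½·(z(H) + z(FA)) = -0.5995
c < 0 → liberal criterion (biased toward responding “yes”).

liberal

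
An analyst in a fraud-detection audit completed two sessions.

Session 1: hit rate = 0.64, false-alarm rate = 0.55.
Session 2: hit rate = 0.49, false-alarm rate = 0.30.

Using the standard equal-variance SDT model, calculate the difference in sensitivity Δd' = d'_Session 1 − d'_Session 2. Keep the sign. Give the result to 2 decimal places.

Session 1: z(0.64) = 0.358, z(0.55) = 0.126, d' = 0.232
Session 2: z(0.49) = -0.025, z(0.30) = -0.524, d' = 0.499
Δd' = d'_Session 1 − d'_Session 2 = 0.232 − 0.499 = -0.267
Session 2 has the higher sensitivity.

Δd' = -0.27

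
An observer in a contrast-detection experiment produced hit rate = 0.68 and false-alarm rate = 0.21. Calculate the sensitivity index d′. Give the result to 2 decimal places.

d′ = 1.27

z(H) = 0.468
z(FA) = -0.806
d' = z(H) − z(FA) = 0.468 − (-0.806) = 1.274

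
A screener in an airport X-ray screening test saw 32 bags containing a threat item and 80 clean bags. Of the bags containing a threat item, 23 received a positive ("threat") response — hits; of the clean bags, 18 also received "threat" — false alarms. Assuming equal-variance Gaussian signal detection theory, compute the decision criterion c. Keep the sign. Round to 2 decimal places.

c = 0.09

H = 23/32 = 0.7188
FA = 18/80 = 0.2250
z(H) = z(0.7188) = 0.5793
z(FA) = z(0.2250) = -0.7554
c = −½·[z(H) + z(FA)] = −0.5 × (0.5793 + (-0.7554)) = 0.08805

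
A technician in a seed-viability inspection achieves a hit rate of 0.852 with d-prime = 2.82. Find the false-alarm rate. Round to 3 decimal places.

z(hit rate) = z(0.852) = 1.0450
z(FA) = z(H) − d' = 1.0450 − 2.82 = -1.7750
false-alarm rate = Φ(-1.7750) = 0.0379

false-alarm rate = 0.038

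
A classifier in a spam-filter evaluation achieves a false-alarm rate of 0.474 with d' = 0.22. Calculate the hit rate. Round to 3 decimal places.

hit rate = 0.562

z(false-alarm rate) = z(0.474) = -0.0652
z(H) = z(FA) + d' = -0.0652 + 0.22 = 0.1548
hit rate = Φ(0.1548) = 0.5615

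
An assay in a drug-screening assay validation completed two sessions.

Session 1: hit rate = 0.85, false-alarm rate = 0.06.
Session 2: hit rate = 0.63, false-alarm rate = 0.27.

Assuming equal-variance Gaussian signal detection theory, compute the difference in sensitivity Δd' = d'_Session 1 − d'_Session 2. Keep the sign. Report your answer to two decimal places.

Δd' = 1.65

Session 1: z(0.85) = 1.036, z(0.06) = -1.555, d' = 2.591
Session 2: z(0.63) = 0.332, z(0.27) = -0.613, d' = 0.945
Δd' = d'_Session 1 − d'_Session 2 = 2.591 − 0.945 = 1.646
Session 1 has the higher sensitivity.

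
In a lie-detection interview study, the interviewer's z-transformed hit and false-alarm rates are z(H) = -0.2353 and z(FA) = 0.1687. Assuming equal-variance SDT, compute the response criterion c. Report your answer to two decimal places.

c = 0.03

c = −½·[z(H) + z(FA)] = −½·(-0.2353 + 0.1687) = 0.0333
c > 0: the interviewer has a conservative response bias.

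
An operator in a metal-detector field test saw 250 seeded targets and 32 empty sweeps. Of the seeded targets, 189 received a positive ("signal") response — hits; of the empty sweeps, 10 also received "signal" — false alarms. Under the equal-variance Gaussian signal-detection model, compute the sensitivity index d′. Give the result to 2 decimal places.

H = 189/250 = 0.7560
FA = 10/32 = 0.3125
z(H) = z(0.7560) = 0.693
z(FA) = z(0.3125) = -0.489
d' = z(H) − z(FA) = 0.693 − (-0.489) = 1.182

d′ = 1.18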